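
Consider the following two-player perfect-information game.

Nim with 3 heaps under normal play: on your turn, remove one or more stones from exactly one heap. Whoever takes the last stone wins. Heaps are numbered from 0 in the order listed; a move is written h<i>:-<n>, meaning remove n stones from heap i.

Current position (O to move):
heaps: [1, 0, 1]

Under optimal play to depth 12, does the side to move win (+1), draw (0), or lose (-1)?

[(1,0,1)] O move#1: h0:-1:-1/(0,0,1)*, h2:-1:-1/(1,0,0)
[(0,0,1)] X move#2: h2:-1:+1/(0,0,0)*
[(0,0,0)] end (terminal -1, O#3); searched (1,0,1) to 12

value((1,0,1), O) = -1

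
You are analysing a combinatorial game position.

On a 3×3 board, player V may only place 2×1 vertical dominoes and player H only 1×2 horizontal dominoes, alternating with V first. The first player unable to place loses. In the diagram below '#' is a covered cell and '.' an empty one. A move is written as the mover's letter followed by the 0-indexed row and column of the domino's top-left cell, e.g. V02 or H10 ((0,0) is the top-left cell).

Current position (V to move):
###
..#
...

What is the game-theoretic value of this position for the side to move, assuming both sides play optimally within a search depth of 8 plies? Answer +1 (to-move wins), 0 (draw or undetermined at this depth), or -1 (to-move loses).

value(###/..#/..., V) = +1

[###/..#/...] V move#1: V10:-1/###/#.#/#.., V11:+1/###/.##/.#.*
[###/.##/.#.] end (terminal -1, H#2); searched ###/..#/... to 8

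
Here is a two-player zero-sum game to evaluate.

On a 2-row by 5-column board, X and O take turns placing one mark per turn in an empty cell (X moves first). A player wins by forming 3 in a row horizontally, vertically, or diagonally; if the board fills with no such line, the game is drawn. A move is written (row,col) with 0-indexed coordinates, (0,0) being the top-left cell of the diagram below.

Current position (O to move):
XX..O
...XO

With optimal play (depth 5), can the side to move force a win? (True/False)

O winning at [XX..O/...XO]: False

[XX..O/...XO] O move#1: (0,2):+0/XXO.O/...XO*, (0,3):-1/XX.OO/...XO, (1,0):-1/XX..O/O..XO, (1,1):-1/XX..O/.O.XO, (1,2):-1/XX..O/..OXO
[XXO.O/...XO] X move#2: (0,3):+0/XXOXO/...XO*, (1,0):-1/XXO.O/X..XO, (1,1):-1/XXO.O/.X.XO, (1,2):-1/XXO.O/..XXO
[XXOXO/...XO] O move#3: (1,0):+0/XXOXO/O..XO*, (1,1):+0/XXOXO/.O.XO, (1,2):+0/XXOXO/..OXO
[XXOXO/O..XO] X move#4: (1,1):+0/XXOXO/OX.XO*, (1,2):+0/XXOXO/O.XXO
[XXOXO/OX.XO] O move#5: (1,2):+0/XXOXO/OXOXO*
[XXOXO/OXOXO] end (terminal +0, X#6); searched XX..O/...XO to 5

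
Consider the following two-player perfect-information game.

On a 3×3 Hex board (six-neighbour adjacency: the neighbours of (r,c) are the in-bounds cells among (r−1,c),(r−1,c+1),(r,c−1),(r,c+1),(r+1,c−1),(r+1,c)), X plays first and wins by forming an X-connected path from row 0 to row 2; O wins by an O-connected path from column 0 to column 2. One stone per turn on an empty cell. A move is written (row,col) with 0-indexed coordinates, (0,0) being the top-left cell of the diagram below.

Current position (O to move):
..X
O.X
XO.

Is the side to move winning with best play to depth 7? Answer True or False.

O winning at [..X/O.X/XO.]: False

ply 1, O at ..X/O.X/XO. | (0,0)=-1→O.X/O.X/XO.*; (0,1)=-1→.OX/O.X/XO.; (1,1)=-1→..X/OOX/XO.; (2,2)=-1→..X/O.X/XOO
ply 2, X at O.X/O.X/XO. | (0,1)=+1→OXX/O.X/XO.*; (1,1)=+1→O.X/OXX/XO.; (2,2)=+1→O.X/O.X/XOX
ply 3, O at OXX/O.X/XO. | (1,1)=-1→OXX/OOX/XO.*; (2,2)=-1→OXX/O.X/XOO
ply 4, X at OXX/OOX/XO. | (2,2)=+1→OXX/OOX/XOX*
ply 5: OXX/OOX/XOX is terminal -1 (O); from ..X/O.X/XO. depth 7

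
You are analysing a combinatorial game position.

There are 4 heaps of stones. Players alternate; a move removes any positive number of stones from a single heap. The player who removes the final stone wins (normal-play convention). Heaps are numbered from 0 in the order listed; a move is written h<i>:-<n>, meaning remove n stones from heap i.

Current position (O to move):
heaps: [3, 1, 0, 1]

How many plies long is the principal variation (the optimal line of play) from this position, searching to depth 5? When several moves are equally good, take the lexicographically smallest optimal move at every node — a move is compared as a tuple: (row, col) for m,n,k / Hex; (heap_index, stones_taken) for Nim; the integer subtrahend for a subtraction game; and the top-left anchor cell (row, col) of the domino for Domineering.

[(3,1,0,1)] O move#1: h0:-1:-1/(2,1,0,1), h0:-2:-1/(1,1,0,1), h0:-3:+1/(0,1,0,1)*, h1:-1:-1/(3,0,0,1), h3:-1:-1/(3,1,0,0)
[(0,1,0,1)] X move#2: h1:-1:-1/(0,0,0,1)*, h3:-1:-1/(0,1,0,0)
[(0,0,0,1)] O move#3: h3:-1:+1/(0,0,0,0)*
[(0,0,0,0)] end (terminal -1, X#4); searched (3,1,0,1) to 5

PV length from [(3,1,0,1)]: 3 plies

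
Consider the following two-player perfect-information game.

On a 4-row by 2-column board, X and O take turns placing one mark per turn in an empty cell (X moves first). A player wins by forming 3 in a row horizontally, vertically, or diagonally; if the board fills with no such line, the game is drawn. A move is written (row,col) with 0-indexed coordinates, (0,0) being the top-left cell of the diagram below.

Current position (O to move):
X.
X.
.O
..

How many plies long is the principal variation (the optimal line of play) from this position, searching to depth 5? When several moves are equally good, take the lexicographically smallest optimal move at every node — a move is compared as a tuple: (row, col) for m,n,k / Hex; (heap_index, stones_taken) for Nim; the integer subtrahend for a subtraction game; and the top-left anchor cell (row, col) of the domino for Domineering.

[X./X./.O/..] O move#1: (0,1):-1/XO/X./.O/.., (1,1):-1/X./XO/.O/.., (2,0):+0/X./X./OO/..*, (3,0):-1/X./X./.O/O., (3,1):-1/X./X./.O/.O
[X./X./OO/..] X move#2: (0,1):+0/XX/X./OO/..*, (1,1):+0/X./XX/OO/.., (3,0):-1/X./X./OO/X., (3,1):+0/X./X./OO/.X
[XX/X./OO/..] O move#3: (1,1):+0/XX/XO/OO/..*, (3,0):+0/XX/X./OO/O., (3,1):+0/XX/X./OO/.O
[XX/XO/OO/..] X move#4: (3,0):-1/XX/XO/OO/X., (3,1):+0/XX/XO/OO/.X*
[XX/XO/OO/.X] O move#5: (3,0):+0/XX/XO/OO/OX*
[XX/XO/OO/OX] end (terminal +0, X#6); searched X./X./.O/.. to 5

PV length from [X./X./.O/..]: 5 plies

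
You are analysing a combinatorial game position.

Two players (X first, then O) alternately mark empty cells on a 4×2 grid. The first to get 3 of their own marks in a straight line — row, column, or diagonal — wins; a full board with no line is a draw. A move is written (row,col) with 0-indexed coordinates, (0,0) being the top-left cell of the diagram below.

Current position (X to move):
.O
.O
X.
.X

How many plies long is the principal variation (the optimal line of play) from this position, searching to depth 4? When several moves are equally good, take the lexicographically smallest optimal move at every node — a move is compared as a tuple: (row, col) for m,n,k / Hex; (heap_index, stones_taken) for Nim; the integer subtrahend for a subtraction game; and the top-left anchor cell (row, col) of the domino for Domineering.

PV length from [.O/.O/X./.X]: 4 plies

[.O/.O/X./.X] X move#1: (0,0):-1/XO/.O/X./.X, (1,0):-1/.O/XO/X./.X, (2,1):+0/.O/.O/XX/.X*, (3,0):-1/.O/.O/X./XX
[.O/.O/XX/.X] O move#2: (0,0):+0/OO/.O/XX/.X*, (1,0):+0/.O/OO/XX/.X, (3,0):+0/.O/.O/XX/OX
[OO/.O/XX/.X] X move#3: (1,0):+0/OO/XO/XX/.X*, (3,0):+0/OO/.O/XX/XX
[OO/XO/XX/.X] O move#4: (3,0):+0/OO/XO/XX/OX*
[OO/XO/XX/OX] end (terminal +0, X#5); searched .O/.O/X./.X to 4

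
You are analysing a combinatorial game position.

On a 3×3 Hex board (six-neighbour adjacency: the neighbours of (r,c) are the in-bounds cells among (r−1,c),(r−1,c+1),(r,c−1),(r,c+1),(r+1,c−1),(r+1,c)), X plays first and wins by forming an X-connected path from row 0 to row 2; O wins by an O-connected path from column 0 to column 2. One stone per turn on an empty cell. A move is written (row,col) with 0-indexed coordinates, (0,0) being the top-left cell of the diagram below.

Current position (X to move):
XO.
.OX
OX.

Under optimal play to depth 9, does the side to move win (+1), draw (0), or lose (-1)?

p1 X@[XO./.OX/OX.]: (0,2)[XOX/.OX/OX.]+1* (1,0)[XO./XOX/OX.]-1 (2,2)[XO./.OX/OXX]-1
p2 O@[XOX/.OX/OX.] terminal -1; root [XO./.OX/OX.] d9

value(XO./.OX/OX., X) = +1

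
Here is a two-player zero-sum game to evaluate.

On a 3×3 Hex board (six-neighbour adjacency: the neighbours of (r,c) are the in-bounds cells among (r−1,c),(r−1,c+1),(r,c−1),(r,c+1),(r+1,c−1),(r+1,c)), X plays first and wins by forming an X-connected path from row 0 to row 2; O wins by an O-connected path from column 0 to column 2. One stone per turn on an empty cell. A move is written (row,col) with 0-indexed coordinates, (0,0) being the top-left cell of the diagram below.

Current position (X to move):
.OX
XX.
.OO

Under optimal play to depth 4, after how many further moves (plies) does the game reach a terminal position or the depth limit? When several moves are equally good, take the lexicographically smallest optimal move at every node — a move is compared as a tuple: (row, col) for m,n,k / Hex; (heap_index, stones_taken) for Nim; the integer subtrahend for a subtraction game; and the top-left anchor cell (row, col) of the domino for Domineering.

PV length from [.OX/XX./.OO]: 1 ply

[.OX/XX./.OO] X move#1: (0,0):-1/XOX/XX./.OO, (1,2):-1/.OX/XXX/.OO, (2,0):+1/.OX/XX./XOO*
[.OX/XX./XOO] end (terminal -1, O#2); searched .OX/XX./.OO to 4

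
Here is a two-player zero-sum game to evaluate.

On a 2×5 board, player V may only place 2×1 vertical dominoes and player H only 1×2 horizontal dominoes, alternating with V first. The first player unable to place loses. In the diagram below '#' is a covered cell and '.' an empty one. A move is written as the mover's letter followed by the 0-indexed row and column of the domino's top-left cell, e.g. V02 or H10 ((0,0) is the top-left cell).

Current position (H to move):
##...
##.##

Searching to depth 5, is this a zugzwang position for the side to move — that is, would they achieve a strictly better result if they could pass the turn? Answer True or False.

p1 H@[##.../##.##]: H02[####./##.##]+1* H03[##.##/##.##]-1
p2 V@[####./##.##] terminal -1; root [##.../##.##] d5
pass branch (V moves first from the same position):
  | p1 V@[##.../##.##]: V02[###../#####]-1*
  | p2 H@[###../#####]: H03[#####/#####]+1*
  | p3 V@[#####/#####] terminal -1; root [##.../##.##] d5
H moving scores +1; H passing scores +1

zugzwang(##.../##.##, H) = False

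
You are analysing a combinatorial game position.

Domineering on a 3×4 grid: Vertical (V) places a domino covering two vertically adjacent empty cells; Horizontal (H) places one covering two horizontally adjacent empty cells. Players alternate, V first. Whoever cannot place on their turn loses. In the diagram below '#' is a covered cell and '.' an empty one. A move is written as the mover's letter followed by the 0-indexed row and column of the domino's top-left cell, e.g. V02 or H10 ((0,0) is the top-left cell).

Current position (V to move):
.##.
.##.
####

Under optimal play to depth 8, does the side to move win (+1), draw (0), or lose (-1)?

value(.##./.##./####, V) = +1

[.##./.##./####] V move#1: V00:+1/###./###./####*, V03:+1/.###/.###/####
[###./###./####] end (terminal -1, H#2); searched .##./.##./#### to 8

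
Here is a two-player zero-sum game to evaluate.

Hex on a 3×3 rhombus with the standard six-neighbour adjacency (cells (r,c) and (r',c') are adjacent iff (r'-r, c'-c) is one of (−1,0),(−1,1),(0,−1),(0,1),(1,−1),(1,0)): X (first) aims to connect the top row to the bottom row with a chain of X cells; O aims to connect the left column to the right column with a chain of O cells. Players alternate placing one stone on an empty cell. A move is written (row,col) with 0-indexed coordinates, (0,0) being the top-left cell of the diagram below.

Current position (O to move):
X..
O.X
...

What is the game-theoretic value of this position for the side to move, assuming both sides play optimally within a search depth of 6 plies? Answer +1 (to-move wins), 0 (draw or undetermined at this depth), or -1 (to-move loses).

[X../O.X/...] O move#1: (0,1):-1/XO./O.X/..., (0,2):+1/X.O/O.X/...*, (1,1):-1/X../OOX/..., (2,0):-1/X../O.X/O.., (2,1):-1/X../O.X/.O., (2,2):-1/X../O.X/..O
[X.O/O.X/...] X move#2: (0,1):-1/XXO/O.X/...*, (1,1):-1/X.O/OXX/..., (2,0):-1/X.O/O.X/X.., (2,1):-1/X.O/O.X/.X., (2,2):-1/X.O/O.X/..X
[XXO/O.X/...] O move#3: (1,1):+1/XXO/OOX/...*, (2,0):-1/XXO/O.X/O.., (2,1):-1/XXO/O.X/.O., (2,2):-1/XXO/O.X/..O
[XXO/OOX/...] end (terminal -1, X#4); searched X../O.X/... to 6

value(X../O.X/..., O) = +1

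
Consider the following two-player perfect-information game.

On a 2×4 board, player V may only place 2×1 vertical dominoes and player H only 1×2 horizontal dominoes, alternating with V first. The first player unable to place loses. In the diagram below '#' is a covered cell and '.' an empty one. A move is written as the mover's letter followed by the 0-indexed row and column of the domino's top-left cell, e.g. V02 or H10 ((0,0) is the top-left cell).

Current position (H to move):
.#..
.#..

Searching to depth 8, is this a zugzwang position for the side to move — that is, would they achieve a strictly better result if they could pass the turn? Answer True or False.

zugzwang(.#../.#.., H) = False

[.#../.#..] H move#1: H02:+1/.###/.#..*, H12:+1/.#../.###
[.###/.#..] V move#2: V00:-1/####/##..*
[####/##..] H move#3: H12:+1/####/####*
[####/####] end (terminal -1, V#4); searched .#../.#.. to 8
if H skipped the turn, V would face:
~ [.#../.#..] V move#1: V00:-1/##../##.., V02:+1/.##./.##.*, V03:+1/.#.#/.#.#
~ [.##./.##.] end (terminal -1, H#2); searched .#../.#.. to 8
compare (H): move=+1 vs pass=-1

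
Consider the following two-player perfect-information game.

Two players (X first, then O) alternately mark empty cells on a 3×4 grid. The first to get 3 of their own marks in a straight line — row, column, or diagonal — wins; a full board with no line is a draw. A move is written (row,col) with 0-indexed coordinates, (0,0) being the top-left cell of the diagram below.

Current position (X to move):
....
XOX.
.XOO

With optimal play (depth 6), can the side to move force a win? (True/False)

p1 X@[..../XOX./.XOO]: (0,0)[X.../XOX./.XOO]+1* (0,1)[.X../XOX./.XOO]-1 (0,2)[..X./XOX./.XOO]-1 (0,3)[...X/XOX./.XOO]+1 (1,3)[..../XOXX/.XOO]-1 (2,0)[..../XOX./XXOO]-1
p2 O@[X.../XOX./.XOO]: (0,1)[XO../XOX./.XOO]-1* (0,2)[X.O./XOX./.XOO]-1 (0,3)[X..O/XOX./.XOO]-1 (1,3)[X.../XOXO/.XOO]-1 (2,0)[X.../XOX./OXOO]-1
p3 X@[XO../XOX./.XOO]: (0,2)[XOX./XOX./.XOO]+1* (0,3)[XO.X/XOX./.XOO]+1 (1,3)[XO../XOXX/.XOO]+1 (2,0)[XO../XOX./XXOO]+1
p4 O@[XOX./XOX./.XOO]: (0,3)[XOXO/XOX./.XOO]-1* (1,3)[XOX./XOXO/.XOO]-1 (2,0)[XOX./XOX./OXOO]-1
p5 X@[XOXO/XOX./.XOO]: (1,3)[XOXO/XOXX/.XOO]+0 (2,0)[XOXO/XOX./XXOO]+1*
p6 O@[XOXO/XOX./XXOO] terminal -1; root [..../XOX./.XOO] d6

X winning at [..../XOX./.XOO]: True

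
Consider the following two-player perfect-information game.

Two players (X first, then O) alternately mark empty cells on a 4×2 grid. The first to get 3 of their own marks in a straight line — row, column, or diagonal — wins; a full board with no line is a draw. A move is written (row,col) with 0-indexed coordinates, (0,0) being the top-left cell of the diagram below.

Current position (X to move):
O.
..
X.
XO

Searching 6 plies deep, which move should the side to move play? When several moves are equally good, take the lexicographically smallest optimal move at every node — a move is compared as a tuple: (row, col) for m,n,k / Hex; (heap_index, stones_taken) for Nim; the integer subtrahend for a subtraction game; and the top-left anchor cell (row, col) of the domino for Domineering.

X's best at [O./../X./XO]: (1,0)

p1 X@[O./../X./XO]: (0,1)[OX/../X./XO]+0 (1,0)[O./X./X./XO]+1* (1,1)[O./.X/X./XO]+0 (2,1)[O./../XX/XO]+0
p2 O@[O./X./X./XO] terminal -1; root [O./../X./XO] d6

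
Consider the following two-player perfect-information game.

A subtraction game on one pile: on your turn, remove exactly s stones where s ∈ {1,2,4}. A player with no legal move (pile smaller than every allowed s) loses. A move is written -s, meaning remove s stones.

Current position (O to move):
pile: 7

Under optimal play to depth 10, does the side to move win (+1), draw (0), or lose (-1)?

[7] O move#1: -1:+1/6*, -2:-1/5, -4:+1/3
[6] X move#2: -1:-1/5*, -2:-1/4, -4:-1/2
[5] O move#3: -1:-1/4, -2:+1/3*, -4:-1/1
[3] X move#4: -1:-1/2*, -2:-1/1
[2] O move#5: -1:-1/1, -2:+1/0*
[0] end (terminal -1, X#6); searched 7 to 10

value(7, O) = +1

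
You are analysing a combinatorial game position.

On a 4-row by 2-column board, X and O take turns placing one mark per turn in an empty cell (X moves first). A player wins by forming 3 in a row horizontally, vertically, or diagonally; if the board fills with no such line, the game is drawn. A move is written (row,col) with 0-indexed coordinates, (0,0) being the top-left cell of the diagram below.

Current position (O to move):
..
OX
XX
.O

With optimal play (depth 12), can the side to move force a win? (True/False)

p1 O@[../OX/XX/.O]: (0,0)[O./OX/XX/.O]-1 (0,1)[.O/OX/XX/.O]+0* (3,0)[../OX/XX/OO]-1
p2 X@[.O/OX/XX/.O]: (0,0)[XO/OX/XX/.O]+0* (3,0)[.O/OX/XX/XO]+0
p3 O@[XO/OX/XX/.O]: (3,0)[XO/OX/XX/OO]+0*
p4 X@[XO/OX/XX/OO] terminal +0; root [../OX/XX/.O] d12

O winning at [../OX/XX/.O]: False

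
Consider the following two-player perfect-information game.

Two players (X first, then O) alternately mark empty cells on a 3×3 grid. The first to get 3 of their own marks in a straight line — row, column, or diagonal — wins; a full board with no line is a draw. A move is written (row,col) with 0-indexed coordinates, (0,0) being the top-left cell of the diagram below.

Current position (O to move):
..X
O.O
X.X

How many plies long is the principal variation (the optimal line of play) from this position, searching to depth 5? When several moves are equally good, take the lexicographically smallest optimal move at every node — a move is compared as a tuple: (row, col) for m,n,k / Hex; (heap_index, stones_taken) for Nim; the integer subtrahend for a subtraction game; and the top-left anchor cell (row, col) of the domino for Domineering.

PV length from [..X/O.O/X.X]: 1 ply

ply 1, O at ..X/O.O/X.X | (0,0)=-1→O.X/O.O/X.X; (0,1)=-1→.OX/O.O/X.X; (1,1)=+1→..X/OOO/X.X*; (2,1)=-1→..X/O.O/XOX
ply 2: ..X/OOO/X.X is terminal -1 (X); from ..X/O.O/X.X depth 5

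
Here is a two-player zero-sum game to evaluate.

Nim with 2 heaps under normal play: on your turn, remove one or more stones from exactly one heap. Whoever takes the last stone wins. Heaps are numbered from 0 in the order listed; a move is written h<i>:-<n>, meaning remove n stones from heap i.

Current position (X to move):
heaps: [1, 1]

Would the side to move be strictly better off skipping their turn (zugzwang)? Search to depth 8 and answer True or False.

[(1,1)] X move#1: h0:-1:-1/(0,1)*, h1:-1:-1/(1,0)
[(0,1)] O move#2: h1:-1:+1/(0,0)*
[(0,0)] end (terminal -1, X#3); searched (1,1) to 8
pass branch (O moves first from the same position):
  | [(1,1)] O move#1: h0:-1:-1/(0,1)*, h1:-1:-1/(1,0)
  | [(0,1)] X move#2: h1:-1:+1/(0,0)*
  | [(0,0)] end (terminal -1, O#3); searched (1,1) to 8
X moving scores -1; X passing scores +1

zugzwang((1,1), X) = True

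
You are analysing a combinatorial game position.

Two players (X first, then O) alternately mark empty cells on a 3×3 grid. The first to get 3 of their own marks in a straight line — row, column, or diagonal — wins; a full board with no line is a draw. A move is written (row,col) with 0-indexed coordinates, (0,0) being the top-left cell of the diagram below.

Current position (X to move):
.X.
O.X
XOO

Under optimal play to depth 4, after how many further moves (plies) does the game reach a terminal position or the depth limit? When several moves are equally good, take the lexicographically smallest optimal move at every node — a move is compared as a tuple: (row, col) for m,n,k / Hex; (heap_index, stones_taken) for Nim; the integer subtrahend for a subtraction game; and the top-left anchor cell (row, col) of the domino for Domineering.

p1 X@[.X./O.X/XOO]: (0,0)[XX./O.X/XOO]+0 (0,2)[.XX/O.X/XOO]+1* (1,1)[.X./OXX/XOO]+0
p2 O@[.XX/O.X/XOO]: (0,0)[OXX/O.X/XOO]-1* (1,1)[.XX/OOX/XOO]-1
p3 X@[OXX/O.X/XOO]: (1,1)[OXX/OXX/XOO]+1*
p4 O@[OXX/OXX/XOO] terminal -1; root [.X./O.X/XOO] d4

PV length from [.X./O.X/XOO]: 3 plies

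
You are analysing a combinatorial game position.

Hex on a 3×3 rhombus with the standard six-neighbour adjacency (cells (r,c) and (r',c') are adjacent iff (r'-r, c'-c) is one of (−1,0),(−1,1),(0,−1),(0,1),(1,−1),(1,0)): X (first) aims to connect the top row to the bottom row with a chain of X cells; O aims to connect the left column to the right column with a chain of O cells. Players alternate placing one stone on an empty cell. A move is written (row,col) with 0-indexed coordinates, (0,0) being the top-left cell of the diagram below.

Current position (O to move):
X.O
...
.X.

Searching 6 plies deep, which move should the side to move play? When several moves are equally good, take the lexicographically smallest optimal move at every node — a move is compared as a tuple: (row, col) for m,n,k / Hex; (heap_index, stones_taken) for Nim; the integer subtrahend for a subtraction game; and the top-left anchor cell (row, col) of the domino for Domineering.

O's best at [X.O/.../.X.]: (1,0)

[X.O/.../.X.] O move#1: (0,1):-1/XOO/.../.X., (1,0):+1/X.O/O../.X.*, (1,1):+1/X.O/.O./.X., (1,2):-1/X.O/..O/.X., (2,0):-1/X.O/.../OX., (2,2):-1/X.O/.../.XO
[X.O/O../.X.] X move#2: (0,1):-1/XXO/O../.X.*, (1,1):-1/X.O/OX./.X., (1,2):-1/X.O/O.X/.X., (2,0):-1/X.O/O../XX., (2,2):-1/X.O/O../.XX
[XXO/O../.X.] O move#3: (1,1):+1/XXO/OO./.X.*, (1,2):-1/XXO/O.O/.X., (2,0):-1/XXO/O../OX., (2,2):-1/XXO/O../.XO
[XXO/OO./.X.] end (terminal -1, X#4); searched X.O/.../.X. to 6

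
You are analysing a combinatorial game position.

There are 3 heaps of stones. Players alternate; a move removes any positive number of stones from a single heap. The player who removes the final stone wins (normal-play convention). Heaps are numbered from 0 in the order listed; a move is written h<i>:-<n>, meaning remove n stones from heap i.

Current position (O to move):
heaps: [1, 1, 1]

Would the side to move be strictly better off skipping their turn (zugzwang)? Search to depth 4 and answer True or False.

zugzwang((1,1,1), O) = False

[(1,1,1)] O move#1: h0:-1:+1/(0,1,1)*, h1:-1:+1/(1,0,1), h2:-1:+1/(1,1,0)
[(0,1,1)] X move#2: h1:-1:-1/(0,0,1)*, h2:-1:-1/(0,1,0)
[(0,0,1)] O move#3: h2:-1:+1/(0,0,0)*
[(0,0,0)] end (terminal -1, X#4); searched (1,1,1) to 4
pass branch (X moves first from the same position):
  | [(1,1,1)] X move#1: h0:-1:+1/(0,1,1)*, h1:-1:+1/(1,0,1), h2:-1:+1/(1,1,0)
  | [(0,1,1)] O move#2: h1:-1:-1/(0,0,1)*, h2:-1:-1/(0,1,0)
  | [(0,0,1)] X move#3: h2:-1:+1/(0,0,0)*
  | [(0,0,0)] end (terminal -1, O#4); searched (1,1,1) to 4
O moving scores +1; O passing scores -1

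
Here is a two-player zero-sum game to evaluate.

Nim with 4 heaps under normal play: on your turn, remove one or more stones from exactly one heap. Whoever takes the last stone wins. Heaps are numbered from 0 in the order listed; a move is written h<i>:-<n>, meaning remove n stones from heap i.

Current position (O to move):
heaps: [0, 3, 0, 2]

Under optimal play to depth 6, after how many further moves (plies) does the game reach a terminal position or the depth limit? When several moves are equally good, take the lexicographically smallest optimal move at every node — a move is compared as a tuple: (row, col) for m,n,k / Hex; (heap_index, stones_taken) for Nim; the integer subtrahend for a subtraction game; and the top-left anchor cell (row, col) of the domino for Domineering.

ply 1, O at (0,3,0,2) | h1:-1=+1→(0,2,0,2)*; h1:-2=-1→(0,1,0,2); h1:-3=-1→(0,0,0,2); h3:-1=-1→(0,3,0,1); h3:-2=-1→(0,3,0,0)
ply 2, X at (0,2,0,2) | h1:-1=-1→(0,1,0,2)*; h1:-2=-1→(0,0,0,2); h3:-1=-1→(0,2,0,1); h3:-2=-1→(0,2,0,0)
ply 3, O at (0,1,0,2) | h1:-1=-1→(0,0,0,2); h3:-1=+1→(0,1,0,1)*; h3:-2=-1→(0,1,0,0)
ply 4, X at (0,1,0,1) | h1:-1=-1→(0,0,0,1)*; h3:-1=-1→(0,1,0,0)
ply 5, O at (0,0,0,1) | h3:-1=+1→(0,0,0,0)*
ply 6: (0,0,0,0) is terminal -1 (X); from (0,3,0,2) depth 6

PV length from [(0,3,0,2)]: 5 plies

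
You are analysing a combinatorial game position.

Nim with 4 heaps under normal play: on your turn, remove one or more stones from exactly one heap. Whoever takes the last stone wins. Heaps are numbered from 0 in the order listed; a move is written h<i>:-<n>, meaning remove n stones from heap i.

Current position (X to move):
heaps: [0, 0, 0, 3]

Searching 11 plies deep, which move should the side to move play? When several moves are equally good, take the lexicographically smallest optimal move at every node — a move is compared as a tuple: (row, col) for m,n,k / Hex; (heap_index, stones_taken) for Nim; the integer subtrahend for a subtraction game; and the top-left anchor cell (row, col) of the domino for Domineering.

X's best at [(0,0,0,3)]: h3:-3

p1 X@[(0,0,0,3)]: h3:-1[(0,0,0,2)]-1 h3:-2[(0,0,0,1)]-1 h3:-3[(0,0,0,0)]+1*
p2 O@[(0,0,0,0)] terminal -1; root [(0,0,0,3)] d11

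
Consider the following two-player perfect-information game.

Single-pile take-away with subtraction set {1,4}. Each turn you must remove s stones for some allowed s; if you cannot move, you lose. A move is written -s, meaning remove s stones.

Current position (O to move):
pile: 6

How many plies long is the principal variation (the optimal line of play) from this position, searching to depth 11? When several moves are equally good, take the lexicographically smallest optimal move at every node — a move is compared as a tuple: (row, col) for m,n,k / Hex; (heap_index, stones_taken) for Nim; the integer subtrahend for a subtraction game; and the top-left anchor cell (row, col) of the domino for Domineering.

[6] O move#1: -1:+1/5*, -4:+1/2
[5] X move#2: -1:-1/4*, -4:-1/1
[4] O move#3: -1:-1/3, -4:+1/0*
[0] end (terminal -1, X#4); searched 6 to 11

PV length from [6]: 3 plies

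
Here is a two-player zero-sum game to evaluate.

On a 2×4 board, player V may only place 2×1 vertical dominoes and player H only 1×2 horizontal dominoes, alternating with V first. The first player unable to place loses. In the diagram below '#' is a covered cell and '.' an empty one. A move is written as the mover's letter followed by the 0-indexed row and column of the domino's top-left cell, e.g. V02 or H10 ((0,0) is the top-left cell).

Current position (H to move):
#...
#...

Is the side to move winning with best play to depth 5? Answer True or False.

[#.../#...] H move#1: H01:+1/###./#...*, H02:+1/#.##/#..., H11:+1/#.../###., H12:+1/#.../#.##
[###./#...] V move#2: V03:-1/####/#..#*
[####/#..#] H move#3: H11:+1/####/####*
[####/####] end (terminal -1, V#4); searched #.../#... to 5

H winning at [#.../#...]: True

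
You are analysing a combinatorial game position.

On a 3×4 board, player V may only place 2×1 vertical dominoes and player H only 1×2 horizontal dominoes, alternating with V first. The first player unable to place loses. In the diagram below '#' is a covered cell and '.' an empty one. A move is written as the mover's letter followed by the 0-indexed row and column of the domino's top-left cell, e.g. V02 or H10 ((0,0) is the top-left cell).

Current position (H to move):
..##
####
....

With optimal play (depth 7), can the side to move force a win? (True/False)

ply 1, H at ..##/####/.... | H00=+1→####/####/....*; H20=+1→..##/####/##..; H21=+1→..##/####/.##.; H22=+1→..##/####/..##
ply 2: ####/####/.... is terminal -1 (V); from ..##/####/.... depth 7

H winning at [..##/####/....]: True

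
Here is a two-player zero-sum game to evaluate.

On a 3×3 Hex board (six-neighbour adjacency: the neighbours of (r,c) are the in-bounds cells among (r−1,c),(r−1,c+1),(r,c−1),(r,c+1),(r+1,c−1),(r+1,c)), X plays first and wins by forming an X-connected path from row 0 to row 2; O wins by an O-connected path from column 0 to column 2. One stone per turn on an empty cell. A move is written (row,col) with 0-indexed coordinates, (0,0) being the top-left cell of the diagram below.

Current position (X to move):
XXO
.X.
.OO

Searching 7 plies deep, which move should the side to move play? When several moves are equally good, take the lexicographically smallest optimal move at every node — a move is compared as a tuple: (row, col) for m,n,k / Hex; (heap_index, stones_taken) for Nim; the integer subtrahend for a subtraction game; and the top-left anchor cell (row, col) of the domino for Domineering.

X's best at [XXO/.X./.OO]: (2,0)

[XXO/.X./.OO] X move#1: (1,0):-1/XXO/XX./.OO, (1,2):-1/XXO/.XX/.OO, (2,0):+1/XXO/.X./XOO*
[XXO/.X./XOO] end (terminal -1, O#2); searched XXO/.X./.OO to 7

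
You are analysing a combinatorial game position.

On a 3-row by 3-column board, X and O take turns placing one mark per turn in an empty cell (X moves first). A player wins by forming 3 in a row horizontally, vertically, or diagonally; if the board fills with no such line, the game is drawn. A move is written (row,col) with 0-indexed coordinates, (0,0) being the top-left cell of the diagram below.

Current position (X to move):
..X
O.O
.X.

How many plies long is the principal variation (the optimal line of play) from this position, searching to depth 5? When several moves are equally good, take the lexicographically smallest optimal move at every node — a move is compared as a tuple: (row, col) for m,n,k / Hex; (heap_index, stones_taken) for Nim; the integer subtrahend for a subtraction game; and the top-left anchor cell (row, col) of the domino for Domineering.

p1 X@[..X/O.O/.X.]: (0,0)[X.X/O.O/.X.]-1 (0,1)[.XX/O.O/.X.]-1 (1,1)[..X/OXO/.X.]+1* (2,0)[..X/O.O/XX.]-1 (2,2)[..X/O.O/.XX]-1
p2 O@[..X/OXO/.X.]: (0,0)[O.X/OXO/.X.]-1* (0,1)[.OX/OXO/.X.]-1 (2,0)[..X/OXO/OX.]-1 (2,2)[..X/OXO/.XO]-1
p3 X@[O.X/OXO/.X.]: (0,1)[OXX/OXO/.X.]+1* (2,0)[O.X/OXO/XX.]+1 (2,2)[O.X/OXO/.XX]-1
p4 O@[OXX/OXO/.X.] terminal -1; root [..X/O.O/.X.] d5

PV length from [..X/O.O/.X.]: 3 plies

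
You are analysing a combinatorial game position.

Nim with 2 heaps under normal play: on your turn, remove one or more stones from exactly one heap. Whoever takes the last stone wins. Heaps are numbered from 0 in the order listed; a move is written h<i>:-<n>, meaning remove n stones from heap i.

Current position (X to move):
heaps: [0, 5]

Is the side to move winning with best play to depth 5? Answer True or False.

[(0,5)] X move#1: h1:-1:-1/(0,4), h1:-2:-1/(0,3), h1:-3:-1/(0,2), h1:-4:-1/(0,1), h1:-5:+1/(0,0)*
[(0,0)] end (terminal -1, O#2); searched (0,5) to 5

X winning at [(0,5)]: True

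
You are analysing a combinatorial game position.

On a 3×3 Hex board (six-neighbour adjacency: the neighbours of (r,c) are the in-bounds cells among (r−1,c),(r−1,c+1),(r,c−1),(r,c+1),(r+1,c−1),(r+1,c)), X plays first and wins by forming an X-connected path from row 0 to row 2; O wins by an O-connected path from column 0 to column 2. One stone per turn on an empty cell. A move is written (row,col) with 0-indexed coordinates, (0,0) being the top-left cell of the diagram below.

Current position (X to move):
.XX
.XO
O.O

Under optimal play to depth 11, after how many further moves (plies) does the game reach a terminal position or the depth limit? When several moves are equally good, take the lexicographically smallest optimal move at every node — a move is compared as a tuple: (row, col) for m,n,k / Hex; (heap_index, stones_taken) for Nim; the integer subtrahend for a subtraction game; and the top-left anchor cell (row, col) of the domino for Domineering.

PV length from [.XX/.XO/O.O]: 1 ply

[.XX/.XO/O.O] X move#1: (0,0):-1/XXX/.XO/O.O, (1,0):-1/.XX/XXO/O.O, (2,1):+1/.XX/.XO/OXO*
[.XX/.XO/OXO] end (terminal -1, O#2); searched .XX/.XO/O.O to 11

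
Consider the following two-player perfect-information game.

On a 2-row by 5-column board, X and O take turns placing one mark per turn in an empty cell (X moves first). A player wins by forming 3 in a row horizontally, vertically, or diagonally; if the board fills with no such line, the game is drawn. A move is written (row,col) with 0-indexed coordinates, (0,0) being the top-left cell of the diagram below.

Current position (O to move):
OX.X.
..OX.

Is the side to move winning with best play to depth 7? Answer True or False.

[OX.X./..OX.] O move#1: (0,2):+0/OXOX./..OX.*, (0,4):-1/OX.XO/..OX., (1,0):-1/OX.X./O.OX., (1,1):-1/OX.X./.OOX., (1,4):-1/OX.X./..OXO
[OXOX./..OX.] X move#2: (0,4):+0/OXOXX/..OX.*, (1,0):+0/OXOX./X.OX., (1,1):+0/OXOX./.XOX., (1,4):+0/OXOX./..OXX
[OXOXX/..OX.] O move#3: (1,0):+0/OXOXX/O.OX.*, (1,1):+0/OXOXX/.OOX., (1,4):+0/OXOXX/..OXO
[OXOXX/O.OX.] X move#4: (1,1):+0/OXOXX/OXOX.*, (1,4):-1/OXOXX/O.OXX
[OXOXX/OXOX.] O move#5: (1,4):+0/OXOXX/OXOXO*
[OXOXX/OXOXO] end (terminal +0, X#6); searched OX.X./..OX. to 7

O winning at [OX.X./..OX.]: False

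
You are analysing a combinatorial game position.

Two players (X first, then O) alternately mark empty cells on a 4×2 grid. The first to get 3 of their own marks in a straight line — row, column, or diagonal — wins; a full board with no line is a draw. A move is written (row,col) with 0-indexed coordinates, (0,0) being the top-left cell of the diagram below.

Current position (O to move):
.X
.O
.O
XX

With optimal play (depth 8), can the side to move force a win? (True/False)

p1 O@[.X/.O/.O/XX]: (0,0)[OX/.O/.O/XX]+0* (1,0)[.X/OO/.O/XX]+0 (2,0)[.X/.O/OO/XX]+0
p2 X@[OX/.O/.O/XX]: (1,0)[OX/XO/.O/XX]+0* (2,0)[OX/.O/XO/XX]+0
p3 O@[OX/XO/.O/XX]: (2,0)[OX/XO/OO/XX]+0*
p4 X@[OX/XO/OO/XX] terminal +0; root [.X/.O/.O/XX] d8

O winning at [.X/.O/.O/XX]: False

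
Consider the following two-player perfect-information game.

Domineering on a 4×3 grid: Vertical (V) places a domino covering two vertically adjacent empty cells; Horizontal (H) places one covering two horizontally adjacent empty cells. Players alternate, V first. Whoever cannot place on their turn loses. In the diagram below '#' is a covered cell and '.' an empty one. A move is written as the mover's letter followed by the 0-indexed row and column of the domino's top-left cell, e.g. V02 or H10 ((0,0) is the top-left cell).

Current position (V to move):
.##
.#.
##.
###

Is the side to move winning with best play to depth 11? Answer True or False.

V winning at [.##/.#./##./###]: True

[.##/.#./##./###] V move#1: V00:+1/###/##./##./###*, V12:+1/.##/.##/###/###
[###/##./##./###] end (terminal -1, H#2); searched .##/.#./##./### to 11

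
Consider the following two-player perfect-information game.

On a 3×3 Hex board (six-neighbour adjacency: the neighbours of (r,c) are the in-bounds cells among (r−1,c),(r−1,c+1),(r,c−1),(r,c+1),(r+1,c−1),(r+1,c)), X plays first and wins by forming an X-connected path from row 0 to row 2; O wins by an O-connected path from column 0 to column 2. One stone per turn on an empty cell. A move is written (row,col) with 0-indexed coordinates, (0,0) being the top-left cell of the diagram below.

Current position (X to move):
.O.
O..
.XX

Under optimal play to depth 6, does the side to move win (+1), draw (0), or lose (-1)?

ply 1, X at .O./O../.XX | (0,0)=-1→XO./O../.XX; (0,2)=+1→.OX/O../.XX*; (1,1)=-1→.O./OX./.XX; (1,2)=-1→.O./O.X/.XX; (2,0)=-1→.O./O../XXX
ply 2, O at .OX/O../.XX | (0,0)=-1→OOX/O../.XX*; (1,1)=-1→.OX/OO./.XX; (1,2)=-1→.OX/O.O/.XX; (2,0)=-1→.OX/O../OXX
ply 3, X at OOX/O../.XX | (1,1)=+1→OOX/OX./.XX*; (1,2)=+1→OOX/O.X/.XX; (2,0)=+1→OOX/O../XXX
ply 4: OOX/OX./.XX is terminal -1 (O); from .O./O../.XX depth 6

value(.O./O../.XX, X) = +1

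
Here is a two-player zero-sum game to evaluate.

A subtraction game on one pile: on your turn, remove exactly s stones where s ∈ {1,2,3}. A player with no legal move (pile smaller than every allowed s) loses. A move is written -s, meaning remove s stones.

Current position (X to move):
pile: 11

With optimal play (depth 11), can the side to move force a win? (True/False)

ply 1, X at 11 | -1=-1→10; -2=-1→9; -3=+1→8*
ply 2, O at 8 | -1=-1→7*; -2=-1→6; -3=-1→5
ply 3, X at 7 | -1=-1→6; -2=-1→5; -3=+1→4*
ply 4, O at 4 | -1=-1→3*; -2=-1→2; -3=-1→1
ply 5, X at 3 | -1=-1→2; -2=-1→1; -3=+1→0*
ply 6: 0 is terminal -1 (O); from 11 depth 11

X winning at [11]: True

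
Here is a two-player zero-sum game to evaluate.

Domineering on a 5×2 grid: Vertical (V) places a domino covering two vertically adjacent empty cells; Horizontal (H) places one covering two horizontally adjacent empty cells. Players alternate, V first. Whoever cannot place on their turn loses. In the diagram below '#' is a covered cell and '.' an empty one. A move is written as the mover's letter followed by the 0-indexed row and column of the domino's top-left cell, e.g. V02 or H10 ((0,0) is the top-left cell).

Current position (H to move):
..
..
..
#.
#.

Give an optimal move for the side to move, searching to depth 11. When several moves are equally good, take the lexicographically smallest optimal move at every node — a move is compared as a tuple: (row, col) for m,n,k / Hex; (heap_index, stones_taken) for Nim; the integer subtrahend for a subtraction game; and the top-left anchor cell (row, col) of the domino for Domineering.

[../../../#./#.] H move#1: H00:-1/##/../../#./#., H10:+1/../##/../#./#.*, H20:-1/../../##/#./#.
[../##/../#./#.] V move#2: V21:-1/../##/.#/##/#.*, V31:-1/../##/../##/##
[../##/.#/##/#.] H move#3: H00:+1/##/##/.#/##/#.*
[##/##/.#/##/#.] end (terminal -1, V#4); searched ../../../#./#. to 11

H's best at [../../../#./#.]: H10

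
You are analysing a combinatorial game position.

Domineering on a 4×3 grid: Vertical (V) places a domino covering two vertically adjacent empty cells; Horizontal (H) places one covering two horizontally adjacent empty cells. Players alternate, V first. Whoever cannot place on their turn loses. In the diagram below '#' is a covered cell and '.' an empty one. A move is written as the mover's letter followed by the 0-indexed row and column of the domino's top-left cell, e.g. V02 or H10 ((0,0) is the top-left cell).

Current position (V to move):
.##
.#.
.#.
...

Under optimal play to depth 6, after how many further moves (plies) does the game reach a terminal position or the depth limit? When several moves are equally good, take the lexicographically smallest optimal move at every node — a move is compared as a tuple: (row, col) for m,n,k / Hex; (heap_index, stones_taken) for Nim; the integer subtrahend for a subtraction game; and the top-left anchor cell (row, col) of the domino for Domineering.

PV length from [.##/.#./.#./...]: 3 plies

ply 1, V at .##/.#./.#./... | V00=+1→###/##./.#./...*; V10=+1→.##/##./##./...; V12=+1→.##/.##/.##/...; V20=+1→.##/.#./##./#..; V22=+1→.##/.#./.##/..#
ply 2, H at ###/##./.#./... | H30=-1→###/##./.#./##.*; H31=-1→###/##./.#./.##
ply 3, V at ###/##./.#./##. | V12=+1→###/###/.##/##.*; V22=+1→###/##./.##/###
ply 4: ###/###/.##/##. is terminal -1 (H); from .##/.#./.#./... depth 6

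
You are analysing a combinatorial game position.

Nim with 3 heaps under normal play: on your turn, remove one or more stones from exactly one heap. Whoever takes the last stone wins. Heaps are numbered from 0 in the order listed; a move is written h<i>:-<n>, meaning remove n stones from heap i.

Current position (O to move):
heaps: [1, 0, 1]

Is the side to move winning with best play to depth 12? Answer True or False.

O winning at [(1,0,1)]: False

[(1,0,1)] O move#1: h0:-1:-1/(0,0,1)*, h2:-1:-1/(1,0,0)
[(0,0,1)] X move#2: h2:-1:+1/(0,0,0)*
[(0,0,0)] end (terminal -1, O#3); searched (1,0,1) to 12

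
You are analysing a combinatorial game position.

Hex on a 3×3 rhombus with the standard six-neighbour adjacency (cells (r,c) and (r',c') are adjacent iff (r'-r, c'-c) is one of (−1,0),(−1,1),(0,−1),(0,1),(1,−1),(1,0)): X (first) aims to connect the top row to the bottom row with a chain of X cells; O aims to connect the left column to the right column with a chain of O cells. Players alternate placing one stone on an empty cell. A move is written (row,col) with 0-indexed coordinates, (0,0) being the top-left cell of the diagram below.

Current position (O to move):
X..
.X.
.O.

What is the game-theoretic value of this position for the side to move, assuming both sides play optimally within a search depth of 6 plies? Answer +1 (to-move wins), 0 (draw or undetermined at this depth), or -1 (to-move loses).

ply 1, O at X../.X./.O. | (0,1)=-1→XO./.X./.O.; (0,2)=-1→X.O/.X./.O.; (1,0)=-1→X../OX./.O.; (1,2)=-1→X../.XO/.O.; (2,0)=+1→X../.X./OO.*; (2,2)=-1→X../.X./.OO
ply 2, X at X../.X./OO. | (0,1)=-1→XX./.X./OO.*; (0,2)=-1→X.X/.X./OO.; (1,0)=-1→X../XX./OO.; (1,2)=-1→X../.XX/OO.; (2,2)=-1→X../.X./OOX
ply 3, O at XX./.X./OO. | (0,2)=+1→XXO/.X./OO.*; (1,0)=+1→XX./OX./OO.; (1,2)=+1→XX./.XO/OO.; (2,2)=+1→XX./.X./OOO
ply 4, X at XXO/.X./OO. | (1,0)=-1→XXO/XX./OO.*; (1,2)=-1→XXO/.XX/OO.; (2,2)=-1→XXO/.X./OOX
ply 5, O at XXO/XX./OO. | (1,2)=+1→XXO/XXO/OO.*; (2,2)=+1→XXO/XX./OOO
ply 6: XXO/XXO/OO. is terminal -1 (X); from X../.X./.O. depth 6

value(X../.X./.O., O) = +1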